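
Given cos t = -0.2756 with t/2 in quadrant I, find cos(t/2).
cos(t/2) = ±√((1 + cos t)/2); positive since t/2 ∈ QI, so cos(t/2) = 0.6018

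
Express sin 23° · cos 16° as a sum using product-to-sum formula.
sin 23° cos 16° = (1/2)[sin(23°+16°) + sin(23°-16°)]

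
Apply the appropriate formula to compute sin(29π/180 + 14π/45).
sin(29π/180 + 14π/45) = sin 29π/180 cos 14π/45 + cos 29π/180 sin 14π/45 = 0.9962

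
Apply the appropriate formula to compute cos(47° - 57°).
cos(47° - 57°) = cos 47° cos 57° + sin 47° sin 57° = 0.9848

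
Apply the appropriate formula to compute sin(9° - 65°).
sin(9° - 65°) = sin 9° cos 65° - cos 9° sin 65° = -0.829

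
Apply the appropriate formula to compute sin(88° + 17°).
sin(88° + 17°) = sin 88° cos 17° + cos 88° sin 17° = (√6+√2)/4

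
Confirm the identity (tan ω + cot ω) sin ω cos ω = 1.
LHS = (sin ω/cos ω + cos ω/sin ω) sin ω cos ω = ((sin²ω + cos²ω)/(sin ω cos ω)) · sin ω cos ω = sin²ω + cos²ω = 1 = RHS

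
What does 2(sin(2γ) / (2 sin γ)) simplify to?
2(sin(2γ) / (2 sin γ)) = 2(cos γ) (using Double angle)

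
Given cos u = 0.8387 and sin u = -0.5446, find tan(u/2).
tan(u/2) = sin u / (1 + cos u) = -0.2962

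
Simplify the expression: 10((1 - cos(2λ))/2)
10((1 - cos(2λ))/2) = 10(sin²λ) (using Power reduction)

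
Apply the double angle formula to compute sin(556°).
sin(556°) = 2 sin 278° cos 278° = -0.2756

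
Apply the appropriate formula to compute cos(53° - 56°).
cos(53° - 56°) = cos 53° cos 56° + sin 53° sin 56° = 0.9986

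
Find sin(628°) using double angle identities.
sin(628°) = 2 sin 314° cos 314° = -0.9994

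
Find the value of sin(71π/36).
sin(71π/36) = -0.08716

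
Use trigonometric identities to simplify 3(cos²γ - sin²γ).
3(cos²γ - sin²γ) = 3(cos(2γ)) (using Double angle)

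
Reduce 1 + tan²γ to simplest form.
1 + tan²γ = sec²γ (using Pythagorean identity)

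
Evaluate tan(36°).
tan(36°) = 0.7265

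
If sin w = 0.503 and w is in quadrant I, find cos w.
cos w = 0.8643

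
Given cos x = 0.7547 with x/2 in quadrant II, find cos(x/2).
cos(x/2) = ±√((1 + cos x)/2); negative since x/2 ∈ QII, so cos(x/2) = -0.9367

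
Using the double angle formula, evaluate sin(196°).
sin(196°) = 2 sin 98° cos 98° = -0.2756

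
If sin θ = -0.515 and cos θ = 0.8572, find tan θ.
tan θ = sin θ / cos θ = -0.6008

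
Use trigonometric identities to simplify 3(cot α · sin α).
3(cot α · sin α) = 3(cos α) (using Quotient identity)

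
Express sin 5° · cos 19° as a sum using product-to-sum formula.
sin 5° cos 19° = (1/2)[sin(5°+19°) + sin(5°-19°)]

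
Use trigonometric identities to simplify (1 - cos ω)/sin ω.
(1 - cos ω)/sin ω = tan(ω/2) (using Half angle)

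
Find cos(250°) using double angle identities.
cos(250°) = cos²125° - sin²125° = -0.342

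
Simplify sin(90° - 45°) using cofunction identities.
sin(90° - 45°) = cos(45°)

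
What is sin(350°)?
sin(350°) = -0.1736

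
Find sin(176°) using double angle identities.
sin(176°) = 2 sin 88° cos 88° = 0.06976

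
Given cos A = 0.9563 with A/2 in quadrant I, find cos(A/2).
cos(A/2) = ±√((1 + cos A)/2); positive since A/2 ∈ QI, so cos(A/2) = 0.989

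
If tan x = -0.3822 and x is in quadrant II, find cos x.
cos x = -0.9341 (using tan²x + 1 = sec²x)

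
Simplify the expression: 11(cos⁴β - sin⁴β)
11(cos⁴β - sin⁴β) = 11(cos(2β)) (using Factoring + double angle)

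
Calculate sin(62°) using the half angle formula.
sin(62°) = √((1 - cos 124°)/2) = 0.8829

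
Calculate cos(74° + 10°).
cos(74° + 10°) = cos 74° cos 10° - sin 74° sin 10° = 0.1045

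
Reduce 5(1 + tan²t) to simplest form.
5(1 + tan²t) = 5(sec²t) (using Pythagorean identity)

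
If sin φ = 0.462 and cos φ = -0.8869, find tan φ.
tan φ = sin φ / cos φ = -0.5209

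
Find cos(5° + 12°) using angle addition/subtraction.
cos(5° + 12°) = cos 5° cos 12° - sin 5° sin 12° = 0.9563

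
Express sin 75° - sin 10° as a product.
sin 75° - sin 10° = 2 cos(42.5°) sin(32.5°)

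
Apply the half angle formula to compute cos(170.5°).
cos(170.5°) = -√((1 + cos 341°)/2) = -0.9863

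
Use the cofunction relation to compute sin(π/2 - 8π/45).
sin(π/2 - 8π/45) = cos(8π/45) = 0.848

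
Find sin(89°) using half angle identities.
sin(89°) = √((1 - cos 178°)/2) = 0.9998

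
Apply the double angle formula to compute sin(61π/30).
sin(61π/30) = 2 sin 61π/60 cos 61π/60 = 0.1045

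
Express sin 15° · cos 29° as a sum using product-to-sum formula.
sin 15° cos 29° = (1/2)[sin(15°+29°) + sin(15°-29°)]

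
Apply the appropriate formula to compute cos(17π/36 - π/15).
cos(17π/36 - π/15) = cos 17π/36 cos π/15 + sin 17π/36 sin π/15 = 0.2924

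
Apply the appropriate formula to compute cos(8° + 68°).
cos(8° + 68°) = cos 8° cos 68° - sin 8° sin 68° = 0.2419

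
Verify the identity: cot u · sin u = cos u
LHS = (cos u/sin u) · sin u = cos u = RHS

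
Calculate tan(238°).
tan(238°) = 1.6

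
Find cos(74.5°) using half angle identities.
cos(74.5°) = √((1 + cos 149°)/2) = 0.2672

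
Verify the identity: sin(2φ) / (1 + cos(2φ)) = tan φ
LHS = 2 sin φ cos φ / (2cos²φ) = sin φ/cos φ = tan φ = RHS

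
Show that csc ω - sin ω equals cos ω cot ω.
LHS = 1/sin ω - sin ω = (1 - sin²ω)/sin ω = cos²ω/sin ω = cos ω · (cos ω/sin ω) = cos ω cot ω = RHS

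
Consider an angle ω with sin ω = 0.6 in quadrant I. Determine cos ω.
cos ω = √(1 - sin²ω) = 0.8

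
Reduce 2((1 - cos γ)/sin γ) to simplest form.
2((1 - cos γ)/sin γ) = 2(tan(γ/2)) (using Half angle)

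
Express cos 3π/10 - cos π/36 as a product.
cos 3π/10 - cos π/36 = -2 sin(59π/360) sin(49π/360)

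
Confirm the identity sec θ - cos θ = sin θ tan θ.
LHS = 1/cos θ - cos θ = (1 - cos²θ)/cos θ = sin²θ/cos θ = sin θ · (sin θ/cos θ) = sin θ tan θ = RHS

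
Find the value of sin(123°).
sin(123°) = 0.8387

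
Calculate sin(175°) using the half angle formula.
sin(175°) = √((1 - cos 350°)/2) = 0.08716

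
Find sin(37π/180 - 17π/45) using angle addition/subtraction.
sin(37π/180 - 17π/45) = sin 37π/180 cos 17π/45 - cos 37π/180 sin 17π/45 = -0.515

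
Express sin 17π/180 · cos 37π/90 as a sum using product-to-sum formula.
sin 17π/180 cos 37π/90 = (1/2)[sin(17π/180+37π/90) + sin(17π/180-37π/90)]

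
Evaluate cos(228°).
cos(228°) = -0.6691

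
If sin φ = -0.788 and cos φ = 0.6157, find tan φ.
tan φ = sin φ / cos φ = -1.28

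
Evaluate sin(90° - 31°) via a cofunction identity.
sin(90° - 31°) = cos(31°) = 0.8572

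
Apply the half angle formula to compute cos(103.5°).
cos(103.5°) = -√((1 + cos 207°)/2) = -0.2334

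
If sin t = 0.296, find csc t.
csc t = 1/sin t = 3.378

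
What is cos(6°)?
cos(6°) = 0.9945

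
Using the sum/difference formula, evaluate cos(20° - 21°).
cos(20° - 21°) = cos 20° cos 21° + sin 20° sin 21° = 0.9998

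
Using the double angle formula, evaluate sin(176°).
sin(176°) = 2 sin 88° cos 88° = 0.06976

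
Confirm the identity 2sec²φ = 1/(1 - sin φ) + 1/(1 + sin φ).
RHS = [(1 + sin φ) + (1 - sin φ)] / [(1 - sin φ)(1 + sin φ)] = 2/(1 - sin²φ) = 2/cos²φ = 2sec²φ = LHS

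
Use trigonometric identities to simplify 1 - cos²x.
1 - cos²x = sin²x (using Pythagorean identity)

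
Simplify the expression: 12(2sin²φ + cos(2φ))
12(2sin²φ + cos(2φ)) = 12 (using Double angle)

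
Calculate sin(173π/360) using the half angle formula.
sin(173π/360) = √((1 - cos 173π/180)/2) = 0.9981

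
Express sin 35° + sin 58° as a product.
sin 35° + sin 58° = 2 sin(46.5°) cos(-11.5°)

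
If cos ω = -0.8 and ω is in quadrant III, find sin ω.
sin ω = -0.6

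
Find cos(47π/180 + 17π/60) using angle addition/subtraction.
cos(47π/180 + 17π/60) = cos 47π/180 cos 17π/60 - sin 47π/180 sin 17π/60 = -0.1392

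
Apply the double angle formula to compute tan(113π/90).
tan(113π/90) = 2 tan 113π/180 / (1 - tan²113π/180) = 1.036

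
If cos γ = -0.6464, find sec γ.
sec γ = 1/cos γ = -1.547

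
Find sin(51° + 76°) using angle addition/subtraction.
sin(51° + 76°) = sin 51° cos 76° + cos 51° sin 76° = 0.7986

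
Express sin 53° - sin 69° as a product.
sin 53° - sin 69° = 2 cos(61°) sin(-8°)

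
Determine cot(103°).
cot(103°) = -0.2309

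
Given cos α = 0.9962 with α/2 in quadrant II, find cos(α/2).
cos(α/2) = ±√((1 + cos α)/2); negative since α/2 ∈ QII, so cos(α/2) = -0.999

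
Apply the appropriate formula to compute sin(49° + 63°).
sin(49° + 63°) = sin 49° cos 63° + cos 49° sin 63° = 0.9272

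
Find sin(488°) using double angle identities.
sin(488°) = 2 sin 244° cos 244° = 0.788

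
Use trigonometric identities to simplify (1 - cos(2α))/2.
(1 - cos(2α))/2 = sin²α (using Power reduction)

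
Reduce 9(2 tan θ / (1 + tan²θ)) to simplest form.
9(2 tan θ / (1 + tan²θ)) = 9(sin(2θ)) (using Double angle)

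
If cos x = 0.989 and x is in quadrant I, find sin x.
sin x = 0.1479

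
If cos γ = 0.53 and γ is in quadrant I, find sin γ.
sin γ = 0.848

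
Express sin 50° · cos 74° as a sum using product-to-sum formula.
sin 50° cos 74° = (1/2)[sin(50°+74°) + sin(50°-74°)]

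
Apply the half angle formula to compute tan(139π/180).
tan(139π/180) = sin 139π/90 / (1 + cos 139π/90) = -0.8693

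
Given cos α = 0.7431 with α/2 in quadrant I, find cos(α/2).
cos(α/2) = ±√((1 + cos α)/2); positive since α/2 ∈ QI, so cos(α/2) = 0.9336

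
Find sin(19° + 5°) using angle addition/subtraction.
sin(19° + 5°) = sin 19° cos 5° + cos 19° sin 5° = 0.4067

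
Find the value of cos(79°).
cos(79°) = 0.1908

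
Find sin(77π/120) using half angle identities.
sin(77π/120) = √((1 - cos 77π/60)/2) = 0.9026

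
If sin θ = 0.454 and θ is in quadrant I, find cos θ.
cos θ = 0.891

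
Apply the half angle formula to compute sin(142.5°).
sin(142.5°) = √((1 - cos 285°)/2) = 0.6088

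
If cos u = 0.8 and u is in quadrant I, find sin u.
sin u = 0.6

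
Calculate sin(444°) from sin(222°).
sin(444°) = 2 sin 222° cos 222° = 0.9945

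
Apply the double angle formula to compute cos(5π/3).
cos(5π/3) = cos²5π/6 - sin²5π/6 = 1/2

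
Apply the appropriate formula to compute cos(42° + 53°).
cos(42° + 53°) = cos 42° cos 53° - sin 42° sin 53° = -0.08716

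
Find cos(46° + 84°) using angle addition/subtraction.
cos(46° + 84°) = cos 46° cos 84° - sin 46° sin 84° = -0.6428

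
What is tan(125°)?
tan(125°) = -1.428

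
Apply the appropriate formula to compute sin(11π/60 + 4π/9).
sin(11π/60 + 4π/9) = sin 11π/60 cos 4π/9 + cos 11π/60 sin 4π/9 = 0.9205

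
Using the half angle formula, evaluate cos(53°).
cos(53°) = √((1 + cos 106°)/2) = 0.6018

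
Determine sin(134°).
sin(134°) = 0.7193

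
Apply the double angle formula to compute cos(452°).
cos(452°) = cos²226° - sin²226° = -0.0349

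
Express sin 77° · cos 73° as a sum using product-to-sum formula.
sin 77° cos 73° = (1/2)[sin(77°+73°) + sin(77°-73°)]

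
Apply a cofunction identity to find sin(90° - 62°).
sin(90° - 62°) = cos(62°) = 0.4695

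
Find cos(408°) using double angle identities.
cos(408°) = cos²204° - sin²204° = 0.6691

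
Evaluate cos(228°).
cos(228°) = -0.6691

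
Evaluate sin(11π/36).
sin(11π/36) = 0.8192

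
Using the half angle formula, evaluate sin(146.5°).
sin(146.5°) = √((1 - cos 293°)/2) = 0.5519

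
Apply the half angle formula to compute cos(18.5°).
cos(18.5°) = √((1 + cos 37°)/2) = 0.9483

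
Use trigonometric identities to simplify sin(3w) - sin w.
sin(3w) - sin w = 2 cos(2w) sin w (using Sum-to-product)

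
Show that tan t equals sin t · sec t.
RHS = sin t · (1/cos t) = sin t/cos t = tan t = LHS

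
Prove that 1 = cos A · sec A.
RHS = cos A · (1/cos A) = 1 = LHS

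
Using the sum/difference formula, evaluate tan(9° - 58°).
tan(9° - 58°) = (tan 9° - tan 58°)/(1 + tan 9° tan 58°) = -1.15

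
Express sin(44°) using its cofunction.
sin(44°) = cos(90° - 44°) = cos(46°)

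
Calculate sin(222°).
sin(222°) = -0.6691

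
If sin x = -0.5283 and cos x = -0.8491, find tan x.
tan x = sin x / cos x = 0.6222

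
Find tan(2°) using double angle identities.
tan(2°) = 2 tan 1° / (1 - tan²1°) = 0.03492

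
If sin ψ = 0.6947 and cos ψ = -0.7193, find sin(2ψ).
sin(2ψ) = 2 sin ψ cos ψ = -0.9994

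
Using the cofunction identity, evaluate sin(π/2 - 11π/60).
sin(π/2 - 11π/60) = cos(11π/60) = 0.8387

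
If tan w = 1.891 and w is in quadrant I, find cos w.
cos w = 0.4675 (using tan²w + 1 = sec²w)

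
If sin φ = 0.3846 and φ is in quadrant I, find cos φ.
cos φ = 0.9231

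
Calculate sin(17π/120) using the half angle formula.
sin(17π/120) = √((1 - cos 17π/60)/2) = 0.4305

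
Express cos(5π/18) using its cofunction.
cos(5π/18) = sin(π/2 - 5π/18) = sin(2π/9)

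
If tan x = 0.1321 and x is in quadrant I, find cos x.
cos x = 0.9914 (using tan²x + 1 = sec²x)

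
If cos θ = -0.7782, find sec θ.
sec θ = 1/cos θ = -1.285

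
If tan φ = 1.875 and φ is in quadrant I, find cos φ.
cos φ = 0.4706 (using tan²φ + 1 = sec²φ)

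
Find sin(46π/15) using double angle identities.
sin(46π/15) = 2 sin 23π/15 cos 23π/15 = -0.2079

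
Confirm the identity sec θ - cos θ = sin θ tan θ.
LHS = 1/cos θ - cos θ = (1 - cos²θ)/cos θ = sin²θ/cos θ = sin θ · (sin θ/cos θ) = sin θ tan θ = RHS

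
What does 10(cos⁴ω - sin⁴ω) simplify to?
10(cos⁴ω - sin⁴ω) = 10(cos(2ω)) (using Factoring + double angle)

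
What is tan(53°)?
tan(53°) = 1.327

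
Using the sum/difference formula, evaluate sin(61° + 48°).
sin(61° + 48°) = sin 61° cos 48° + cos 61° sin 48° = 0.9455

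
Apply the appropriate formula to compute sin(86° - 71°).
sin(86° - 71°) = sin 86° cos 71° - cos 86° sin 71° = (√6-√2)/4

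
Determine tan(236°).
tan(236°) = 1.483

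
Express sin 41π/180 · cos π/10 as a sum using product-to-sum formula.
sin 41π/180 cos π/10 = (1/2)[sin(41π/180+π/10) + sin(41π/180-π/10)]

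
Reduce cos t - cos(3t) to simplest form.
cos t - cos(3t) = 2 sin(2t) sin t (using Sum-to-product)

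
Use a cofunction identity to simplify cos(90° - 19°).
cos(90° - 19°) = sin(19°)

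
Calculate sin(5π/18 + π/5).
sin(5π/18 + π/5) = sin 5π/18 cos π/5 + cos 5π/18 sin π/5 = 0.9976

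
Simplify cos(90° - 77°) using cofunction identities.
cos(90° - 77°) = sin(77°)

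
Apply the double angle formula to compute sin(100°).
sin(100°) = 2 sin 50° cos 50° = 0.9848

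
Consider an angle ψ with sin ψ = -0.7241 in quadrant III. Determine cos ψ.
cos ψ = ±√(1 - sin²ψ) = -0.6897 (negative in QIII)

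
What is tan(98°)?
tan(98°) = -7.115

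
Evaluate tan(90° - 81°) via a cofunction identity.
tan(90° - 81°) = cot(81°) = 0.1584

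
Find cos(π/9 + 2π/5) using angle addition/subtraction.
cos(π/9 + 2π/5) = cos π/9 cos 2π/5 - sin π/9 sin 2π/5 = -0.0349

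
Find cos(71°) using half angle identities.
cos(71°) = √((1 + cos 142°)/2) = 0.3256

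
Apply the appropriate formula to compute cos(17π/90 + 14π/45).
cos(17π/90 + 14π/45) = cos 17π/90 cos 14π/45 - sin 17π/90 sin 14π/45 = 0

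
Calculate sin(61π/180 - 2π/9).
sin(61π/180 - 2π/9) = sin 61π/180 cos 2π/9 - cos 61π/180 sin 2π/9 = 0.3584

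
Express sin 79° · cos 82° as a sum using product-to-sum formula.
sin 79° cos 82° = (1/2)[sin(79°+82°) + sin(79°-82°)]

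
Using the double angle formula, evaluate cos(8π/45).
cos(8π/45) = 1 - 2sin²4π/45 = 0.848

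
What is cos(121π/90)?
cos(121π/90) = -0.4695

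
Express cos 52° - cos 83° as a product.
cos 52° - cos 83° = -2 sin(67.5°) sin(-15.5°)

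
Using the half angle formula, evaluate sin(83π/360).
sin(83π/360) = √((1 - cos 83π/180)/2) = 0.6626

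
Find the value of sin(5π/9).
sin(5π/9) = 0.9848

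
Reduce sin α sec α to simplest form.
sin α sec α = tan α (using Reciprocal + quotient)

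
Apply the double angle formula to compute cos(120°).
cos(120°) = cos²60° - sin²60° = -1/2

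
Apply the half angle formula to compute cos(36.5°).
cos(36.5°) = √((1 + cos 73°)/2) = 0.8039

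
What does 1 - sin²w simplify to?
1 - sin²w = cos²w (using Pythagorean identity)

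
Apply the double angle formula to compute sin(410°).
sin(410°) = 2 sin 205° cos 205° = 0.766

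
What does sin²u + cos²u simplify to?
sin²u + cos²u = 1 (using Pythagorean identity)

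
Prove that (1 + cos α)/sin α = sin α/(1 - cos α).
RHS = sin α(1 + cos α) / ((1 - cos α)(1 + cos α)) = sin α(1 + cos α) / (1 - cos²α) = sin α(1 + cos α) / sin²α = (1 + cos α)/sin α = LHS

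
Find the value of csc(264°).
csc(264°) = -1.006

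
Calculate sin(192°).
sin(192°) = -0.2079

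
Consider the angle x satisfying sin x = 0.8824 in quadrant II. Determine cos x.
cos x = ±√(1 - sin²x) = -0.4705 (negative in QII)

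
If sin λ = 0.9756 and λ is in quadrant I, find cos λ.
cos λ = 0.2196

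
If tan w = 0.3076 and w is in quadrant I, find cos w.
cos w = 0.9558 (using tan²w + 1 = sec²w)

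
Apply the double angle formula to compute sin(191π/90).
sin(191π/90) = 2 sin 191π/180 cos 191π/180 = 0.3746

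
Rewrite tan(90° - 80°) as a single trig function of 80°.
tan(90° - 80°) = cot(80°)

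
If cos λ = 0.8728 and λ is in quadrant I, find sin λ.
sin λ = 0.4881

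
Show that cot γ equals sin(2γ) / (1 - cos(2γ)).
RHS = 2 sin γ cos γ / (2sin²γ) = cos γ/sin γ = cot γ = LHS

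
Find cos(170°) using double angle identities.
cos(170°) = cos²85° - sin²85° = -0.9848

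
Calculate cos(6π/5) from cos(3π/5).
cos(6π/5) = cos²3π/5 - sin²3π/5 = -0.809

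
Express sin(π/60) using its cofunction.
sin(π/60) = cos(π/2 - π/60) = cos(29π/60)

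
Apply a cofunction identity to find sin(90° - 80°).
sin(90° - 80°) = cos(80°) = 0.1736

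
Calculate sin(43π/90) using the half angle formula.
sin(43π/90) = √((1 - cos 43π/45)/2) = 0.9976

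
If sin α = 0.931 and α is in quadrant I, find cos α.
cos α = 0.365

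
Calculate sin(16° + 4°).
sin(16° + 4°) = sin 16° cos 4° + cos 16° sin 4° = 0.342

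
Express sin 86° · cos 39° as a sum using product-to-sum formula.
sin 86° cos 39° = (1/2)[sin(86°+39°) + sin(86°-39°)]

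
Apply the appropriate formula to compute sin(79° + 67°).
sin(79° + 67°) = sin 79° cos 67° + cos 79° sin 67° = 0.5592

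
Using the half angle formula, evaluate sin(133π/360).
sin(133π/360) = √((1 - cos 133π/180)/2) = 0.9171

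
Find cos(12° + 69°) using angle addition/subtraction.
cos(12° + 69°) = cos 12° cos 69° - sin 12° sin 69° = 0.1564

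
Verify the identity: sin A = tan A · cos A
RHS = (sin A/cos A) · cos A = sin A = LHS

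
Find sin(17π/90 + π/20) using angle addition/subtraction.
sin(17π/90 + π/20) = sin 17π/90 cos π/20 + cos 17π/90 sin π/20 = 0.682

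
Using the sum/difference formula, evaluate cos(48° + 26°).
cos(48° + 26°) = cos 48° cos 26° - sin 48° sin 26° = 0.2756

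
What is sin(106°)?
sin(106°) = 0.9613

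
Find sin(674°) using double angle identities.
sin(674°) = 2 sin 337° cos 337° = -0.7193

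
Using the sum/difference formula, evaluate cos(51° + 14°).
cos(51° + 14°) = cos 51° cos 14° - sin 51° sin 14° = 0.4226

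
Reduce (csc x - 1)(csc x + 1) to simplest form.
(csc x - 1)(csc x + 1) = cot²x (using Diff. of squares)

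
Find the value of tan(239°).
tan(239°) = 1.664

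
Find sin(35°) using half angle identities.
sin(35°) = √((1 - cos 70°)/2) = 0.5736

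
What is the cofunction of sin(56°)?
sin(56°) = cos(90° - 56°) = cos(34°)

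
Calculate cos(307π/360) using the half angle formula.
cos(307π/360) = -√((1 + cos 307π/180)/2) = -0.8949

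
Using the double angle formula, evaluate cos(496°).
cos(496°) = cos²248° - sin²248° = -0.7193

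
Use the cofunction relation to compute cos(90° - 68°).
cos(90° - 68°) = sin(68°) = 0.9272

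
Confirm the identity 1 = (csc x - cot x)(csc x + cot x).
RHS = csc²x - cot²x = (1 + cot²x) - cot²x = 1 = LHS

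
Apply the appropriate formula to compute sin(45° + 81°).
sin(45° + 81°) = sin 45° cos 81° + cos 45° sin 81° = 0.809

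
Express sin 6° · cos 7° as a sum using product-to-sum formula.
sin 6° cos 7° = (1/2)[sin(6°+7°) + sin(6°-7°)]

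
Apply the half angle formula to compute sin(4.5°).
sin(4.5°) = √((1 - cos 9°)/2) = 0.07846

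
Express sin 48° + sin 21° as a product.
sin 48° + sin 21° = 2 sin(34.5°) cos(13.5°)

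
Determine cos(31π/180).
cos(31π/180) = 0.8572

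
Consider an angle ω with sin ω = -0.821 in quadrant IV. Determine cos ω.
cos ω = √(1 - sin²ω) = 0.5709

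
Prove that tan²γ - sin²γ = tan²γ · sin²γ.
LHS = sin²γ/cos²γ - sin²γ = sin²γ(1/cos²γ - 1) = sin²γ · (1 - cos²γ)/cos²γ = sin²γ · sin²γ/cos²γ = sin²γ · tan²γ = RHS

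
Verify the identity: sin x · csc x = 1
LHS = sin x · (1/sin x) = 1 = RHS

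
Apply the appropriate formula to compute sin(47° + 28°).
sin(47° + 28°) = sin 47° cos 28° + cos 47° sin 28° = (√6+√2)/4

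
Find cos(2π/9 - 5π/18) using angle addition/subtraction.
cos(2π/9 - 5π/18) = cos 2π/9 cos 5π/18 + sin 2π/9 sin 5π/18 = 0.9848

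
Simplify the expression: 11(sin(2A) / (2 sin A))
11(sin(2A) / (2 sin A)) = 11(cos A) (using Double angle)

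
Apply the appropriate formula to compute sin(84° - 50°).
sin(84° - 50°) = sin 84° cos 50° - cos 84° sin 50° = 0.5592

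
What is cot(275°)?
cot(275°) = -0.08749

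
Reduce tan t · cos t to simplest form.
tan t · cos t = sin t (using Quotient identity)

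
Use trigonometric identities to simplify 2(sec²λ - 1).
2(sec²λ - 1) = 2(tan²λ) (using Pythagorean identity)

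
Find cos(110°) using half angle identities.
cos(110°) = -√((1 + cos 220°)/2) = -0.342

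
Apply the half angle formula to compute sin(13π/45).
sin(13π/45) = √((1 - cos 26π/45)/2) = 0.788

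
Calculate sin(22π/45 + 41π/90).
sin(22π/45 + 41π/90) = sin 22π/45 cos 41π/90 + cos 22π/45 sin 41π/90 = 0.1736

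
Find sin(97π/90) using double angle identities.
sin(97π/90) = 2 sin 97π/180 cos 97π/180 = -0.2419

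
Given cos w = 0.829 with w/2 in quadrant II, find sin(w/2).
sin(w/2) = ±√((1 - cos w)/2); positive since w/2 ∈ QII, so sin(w/2) = 0.2924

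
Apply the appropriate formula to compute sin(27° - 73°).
sin(27° - 73°) = sin 27° cos 73° - cos 27° sin 73° = -0.7193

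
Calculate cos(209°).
cos(209°) = -0.8746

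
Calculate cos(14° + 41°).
cos(14° + 41°) = cos 14° cos 41° - sin 14° sin 41° = 0.5736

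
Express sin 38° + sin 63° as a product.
sin 38° + sin 63° = 2 sin(50.5°) cos(-12.5°)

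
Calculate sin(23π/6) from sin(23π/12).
sin(23π/6) = 2 sin 23π/12 cos 23π/12 = -1/2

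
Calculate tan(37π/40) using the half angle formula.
tan(37π/40) = sin 37π/20 / (1 + cos 37π/20) = -0.2401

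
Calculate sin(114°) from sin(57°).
sin(114°) = 2 sin 57° cos 57° = 0.9135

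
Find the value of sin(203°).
sin(203°) = -0.3907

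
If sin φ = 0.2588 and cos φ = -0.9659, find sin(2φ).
sin(2φ) = 2 sin φ cos φ = -0.4999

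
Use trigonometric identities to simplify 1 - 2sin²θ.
1 - 2sin²θ = cos(2θ) (using Double angle)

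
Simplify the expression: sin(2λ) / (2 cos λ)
sin(2λ) / (2 cos λ) = sin λ (using Double angle)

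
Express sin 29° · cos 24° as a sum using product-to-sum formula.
sin 29° cos 24° = (1/2)[sin(29°+24°) + sin(29°-24°)]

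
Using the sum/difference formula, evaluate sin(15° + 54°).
sin(15° + 54°) = sin 15° cos 54° + cos 15° sin 54° = 0.9336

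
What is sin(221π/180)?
sin(221π/180) = -0.6561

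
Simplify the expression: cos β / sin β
cos β / sin β = cot β (using Quotient identity)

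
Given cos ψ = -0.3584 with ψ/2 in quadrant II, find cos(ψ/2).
cos(ψ/2) = ±√((1 + cos ψ)/2); negative since ψ/2 ∈ QII, so cos(ψ/2) = -0.5664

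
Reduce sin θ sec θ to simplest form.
sin θ sec θ = tan θ (using Reciprocal + quotient)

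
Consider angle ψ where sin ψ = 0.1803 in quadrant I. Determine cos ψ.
cos ψ = √(1 - sin²ψ) = 0.9836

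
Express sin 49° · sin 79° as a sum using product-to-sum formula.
sin 49° sin 79° = (1/2)[cos(49°-79°) - cos(49°+79°)]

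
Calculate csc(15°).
csc(15°) = 3.864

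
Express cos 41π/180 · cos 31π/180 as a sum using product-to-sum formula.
cos 41π/180 cos 31π/180 = (1/2)[cos(41π/180-31π/180) + cos(41π/180+31π/180)]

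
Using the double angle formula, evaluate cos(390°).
cos(390°) = cos²195° - sin²195° = √3/2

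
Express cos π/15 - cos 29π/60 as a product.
cos π/15 - cos 29π/60 = -2 sin(11π/40) sin(-5π/24)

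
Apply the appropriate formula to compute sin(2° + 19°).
sin(2° + 19°) = sin 2° cos 19° + cos 2° sin 19° = 0.3584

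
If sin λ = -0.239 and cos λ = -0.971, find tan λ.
tan λ = sin λ / cos λ = 0.2461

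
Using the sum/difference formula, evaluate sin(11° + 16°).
sin(11° + 16°) = sin 11° cos 16° + cos 11° sin 16° = 0.454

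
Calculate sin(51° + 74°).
sin(51° + 74°) = sin 51° cos 74° + cos 51° sin 74° = 0.8192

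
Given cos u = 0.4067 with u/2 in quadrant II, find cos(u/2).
cos(u/2) = ±√((1 + cos u)/2); negative since u/2 ∈ QII, so cos(u/2) = -0.8387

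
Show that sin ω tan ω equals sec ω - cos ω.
RHS = 1/cos ω - cos ω = (1 - cos²ω)/cos ω = sin²ω/cos ω = sin ω · (sin ω/cos ω) = sin ω tan ω = LHS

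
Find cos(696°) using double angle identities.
cos(696°) = cos²348° - sin²348° = 0.9135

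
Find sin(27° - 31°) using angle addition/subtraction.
sin(27° - 31°) = sin 27° cos 31° - cos 27° sin 31° = -0.06976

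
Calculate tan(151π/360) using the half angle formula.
tan(151π/360) = sin 151π/180 / (1 + cos 151π/180) = 3.867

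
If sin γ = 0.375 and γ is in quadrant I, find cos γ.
cos γ = 0.927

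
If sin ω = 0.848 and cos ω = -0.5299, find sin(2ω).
sin(2ω) = 2 sin ω cos ω = -0.8987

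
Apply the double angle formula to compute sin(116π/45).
sin(116π/45) = 2 sin 58π/45 cos 58π/45 = 0.9703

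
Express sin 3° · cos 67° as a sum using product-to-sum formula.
sin 3° cos 67° = (1/2)[sin(3°+67°) + sin(3°-67°)]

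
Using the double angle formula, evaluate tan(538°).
tan(538°) = 2 tan 269° / (1 - tan²269°) = -0.03492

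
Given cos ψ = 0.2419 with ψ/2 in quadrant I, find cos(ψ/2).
cos(ψ/2) = ±√((1 + cos ψ)/2); positive since ψ/2 ∈ QI, so cos(ψ/2) = 0.788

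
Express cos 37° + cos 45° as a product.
cos 37° + cos 45° = 2 cos(41°) cos(-4°)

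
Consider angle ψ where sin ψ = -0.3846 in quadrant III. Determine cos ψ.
cos ψ = ±√(1 - sin²ψ) = -0.9231 (negative in QIII)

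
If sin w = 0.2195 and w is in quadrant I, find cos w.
cos w = 0.9756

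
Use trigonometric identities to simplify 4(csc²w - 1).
4(csc²w - 1) = 4(cot²w) (using Pythagorean identity)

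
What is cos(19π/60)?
cos(19π/60) = 0.5446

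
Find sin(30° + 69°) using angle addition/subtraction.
sin(30° + 69°) = sin 30° cos 69° + cos 30° sin 69° = 0.9877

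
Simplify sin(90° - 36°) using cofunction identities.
sin(90° - 36°) = cos(36°)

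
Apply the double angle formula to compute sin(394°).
sin(394°) = 2 sin 197° cos 197° = 0.5592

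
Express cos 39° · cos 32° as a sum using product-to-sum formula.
cos 39° cos 32° = (1/2)[cos(39°-32°) + cos(39°+32°)]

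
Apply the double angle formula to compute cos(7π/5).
cos(7π/5) = 1 - 2sin²7π/10 = -0.309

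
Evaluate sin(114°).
sin(114°) = 0.9135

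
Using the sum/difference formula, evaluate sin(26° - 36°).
sin(26° - 36°) = sin 26° cos 36° - cos 26° sin 36° = -0.1736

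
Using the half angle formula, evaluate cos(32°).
cos(32°) = √((1 + cos 64°)/2) = 0.848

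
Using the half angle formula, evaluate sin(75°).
sin(75°) = √((1 - cos 150°)/2) = (√6+√2)/4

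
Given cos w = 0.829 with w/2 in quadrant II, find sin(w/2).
sin(w/2) = ±√((1 - cos w)/2); positive since w/2 ∈ QII, so sin(w/2) = 0.2924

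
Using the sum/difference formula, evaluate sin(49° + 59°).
sin(49° + 59°) = sin 49° cos 59° + cos 49° sin 59° = 0.9511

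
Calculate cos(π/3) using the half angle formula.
cos(π/3) = √((1 + cos 2π/3)/2) = 1/2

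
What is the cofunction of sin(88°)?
sin(88°) = cos(90° - 88°) = cos(2°)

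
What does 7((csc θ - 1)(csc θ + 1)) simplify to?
7((csc θ - 1)(csc θ + 1)) = 7(cot²θ) (using Diff. of squares)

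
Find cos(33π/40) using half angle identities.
cos(33π/40) = -√((1 + cos 33π/20)/2) = -0.8526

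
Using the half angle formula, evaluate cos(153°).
cos(153°) = -√((1 + cos 306°)/2) = -0.891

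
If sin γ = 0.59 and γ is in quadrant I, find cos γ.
cos γ = 0.8074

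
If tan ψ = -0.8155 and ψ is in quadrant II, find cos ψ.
cos ψ = -0.775 (using tan²ψ + 1 = sec²ψ)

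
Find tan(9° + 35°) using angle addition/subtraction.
tan(9° + 35°) = (tan 9° + tan 35°)/(1 - tan 9° tan 35°) = 0.9657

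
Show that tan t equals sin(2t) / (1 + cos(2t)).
RHS = 2 sin t cos t / (2cos²t) = sin t/cos t = tan t = LHS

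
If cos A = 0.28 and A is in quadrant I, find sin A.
sin A = 0.96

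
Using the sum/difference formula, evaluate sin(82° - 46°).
sin(82° - 46°) = sin 82° cos 46° - cos 82° sin 46° = 0.5878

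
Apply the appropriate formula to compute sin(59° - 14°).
sin(59° - 14°) = sin 59° cos 14° - cos 59° sin 14° = √2/2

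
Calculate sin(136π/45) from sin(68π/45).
sin(136π/45) = 2 sin 68π/45 cos 68π/45 = -0.06976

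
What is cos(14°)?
cos(14°) = 0.9703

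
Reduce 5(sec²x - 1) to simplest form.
5(sec²x - 1) = 5(tan²x) (using Pythagorean identity)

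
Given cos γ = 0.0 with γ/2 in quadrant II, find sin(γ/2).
sin(γ/2) = ±√((1 - cos γ)/2); positive since γ/2 ∈ QII, so sin(γ/2) = √2/2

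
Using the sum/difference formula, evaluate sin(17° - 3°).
sin(17° - 3°) = sin 17° cos 3° - cos 17° sin 3° = 0.2419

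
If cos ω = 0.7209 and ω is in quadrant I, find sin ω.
sin ω = 0.693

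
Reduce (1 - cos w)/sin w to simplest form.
(1 - cos w)/sin w = tan(w/2) (using Half angle)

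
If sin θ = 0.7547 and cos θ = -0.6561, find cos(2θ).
cos(2θ) = cos²θ - sin²θ = -0.1391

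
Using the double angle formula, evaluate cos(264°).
cos(264°) = cos²132° - sin²132° = -0.1045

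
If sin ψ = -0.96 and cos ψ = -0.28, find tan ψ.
tan ψ = sin ψ / cos ψ = 3.429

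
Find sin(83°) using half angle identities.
sin(83°) = √((1 - cos 166°)/2) = 0.9925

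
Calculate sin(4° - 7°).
sin(4° - 7°) = sin 4° cos 7° - cos 4° sin 7° = -0.05234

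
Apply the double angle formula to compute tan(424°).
tan(424°) = 2 tan 212° / (1 - tan²212°) = 2.05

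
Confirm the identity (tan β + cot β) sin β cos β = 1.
LHS = (sin β/cos β + cos β/sin β) sin β cos β = ((sin²β + cos²β)/(sin β cos β)) · sin β cos β = sin²β + cos²β = 1 = RHS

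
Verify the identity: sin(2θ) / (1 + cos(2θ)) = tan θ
LHS = 2 sin θ cos θ / (2cos²θ) = sin θ/cos θ = tan θ = RHS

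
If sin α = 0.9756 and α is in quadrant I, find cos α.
cos α = 0.2196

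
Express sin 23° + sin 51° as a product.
sin 23° + sin 51° = 2 sin(37°) cos(-14°)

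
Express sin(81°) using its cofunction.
sin(81°) = cos(90° - 81°) = cos(9°)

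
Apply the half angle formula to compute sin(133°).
sin(133°) = √((1 - cos 266°)/2) = 0.7314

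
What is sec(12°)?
sec(12°) = 1.022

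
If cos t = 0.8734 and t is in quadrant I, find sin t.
sin t = 0.487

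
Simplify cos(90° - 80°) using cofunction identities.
cos(90° - 80°) = sin(80°)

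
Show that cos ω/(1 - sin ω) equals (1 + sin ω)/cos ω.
RHS = (1 + sin ω)(1 - sin ω) / (cos ω(1 - sin ω)) = (1 - sin²ω) / (cos ω(1 - sin ω)) = cos²ω / (cos ω(1 - sin ω)) = cos ω/(1 - sin ω) = LHS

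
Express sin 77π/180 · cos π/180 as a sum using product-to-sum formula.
sin 77π/180 cos π/180 = (1/2)[sin(77π/180+π/180) + sin(77π/180-π/180)]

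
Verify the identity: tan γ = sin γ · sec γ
RHS = sin γ · (1/cos γ) = sin γ/cos γ = tan γ = LHS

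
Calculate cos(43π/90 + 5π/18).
cos(43π/90 + 5π/18) = cos 43π/90 cos 5π/18 - sin 43π/90 sin 5π/18 = -0.7193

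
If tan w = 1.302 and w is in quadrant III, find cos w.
cos w = -0.6091 (using tan²w + 1 = sec²w)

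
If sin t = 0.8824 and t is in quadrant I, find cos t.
cos t = 0.4705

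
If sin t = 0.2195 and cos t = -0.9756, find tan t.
tan t = sin t / cos t = -0.225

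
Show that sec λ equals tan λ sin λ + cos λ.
RHS = sin²λ/cos λ + cos λ = (sin²λ + cos²λ)/cos λ = 1/cos λ = sec λ = LHS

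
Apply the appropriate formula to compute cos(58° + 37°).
cos(58° + 37°) = cos 58° cos 37° - sin 58° sin 37° = -0.08716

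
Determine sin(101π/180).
sin(101π/180) = 0.9816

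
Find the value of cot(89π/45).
cot(89π/45) = -14.3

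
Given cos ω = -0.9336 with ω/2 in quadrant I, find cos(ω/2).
cos(ω/2) = ±√((1 + cos ω)/2); positive since ω/2 ∈ QI, so cos(ω/2) = 0.1822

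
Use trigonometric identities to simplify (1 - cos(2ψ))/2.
(1 - cos(2ψ))/2 = sin²ψ (using Power reduction)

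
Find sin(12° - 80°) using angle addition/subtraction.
sin(12° - 80°) = sin 12° cos 80° - cos 12° sin 80° = -0.9272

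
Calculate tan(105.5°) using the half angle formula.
tan(105.5°) = sin 211° / (1 + cos 211°) = -3.606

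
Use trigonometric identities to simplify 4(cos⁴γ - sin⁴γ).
4(cos⁴γ - sin⁴γ) = 4(cos(2γ)) (using Factoring + double angle)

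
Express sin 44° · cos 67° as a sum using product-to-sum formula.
sin 44° cos 67° = (1/2)[sin(44°+67°) + sin(44°-67°)]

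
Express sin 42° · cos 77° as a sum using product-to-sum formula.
sin 42° cos 77° = (1/2)[sin(42°+77°) + sin(42°-77°)]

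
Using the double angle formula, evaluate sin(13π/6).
sin(13π/6) = 2 sin 13π/12 cos 13π/12 = 1/2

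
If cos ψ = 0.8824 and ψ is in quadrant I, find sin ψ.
sin ψ = 0.4705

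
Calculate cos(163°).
cos(163°) = -0.9563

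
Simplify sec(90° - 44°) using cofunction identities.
sec(90° - 44°) = csc(44°)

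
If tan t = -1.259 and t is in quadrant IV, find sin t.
sin t = -0.783 (using tan²t + 1 = sec²t)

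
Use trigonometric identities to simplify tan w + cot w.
tan w + cot w = sec w csc w (using Quotient identities)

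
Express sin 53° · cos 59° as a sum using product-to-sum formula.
sin 53° cos 59° = (1/2)[sin(53°+59°) + sin(53°-59°)]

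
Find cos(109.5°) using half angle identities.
cos(109.5°) = -√((1 + cos 219°)/2) = -0.3338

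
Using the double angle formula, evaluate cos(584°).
cos(584°) = 1 - 2sin²292° = -0.7193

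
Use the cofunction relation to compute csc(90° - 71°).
csc(90° - 71°) = sec(71°) = 3.072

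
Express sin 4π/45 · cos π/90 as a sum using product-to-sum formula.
sin 4π/45 cos π/90 = (1/2)[sin(4π/45+π/90) + sin(4π/45-π/90)]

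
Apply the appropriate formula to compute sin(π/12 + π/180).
sin(π/12 + π/180) = sin π/12 cos π/180 + cos π/12 sin π/180 = 0.2756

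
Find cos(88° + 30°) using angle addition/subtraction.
cos(88° + 30°) = cos 88° cos 30° - sin 88° sin 30° = -0.4695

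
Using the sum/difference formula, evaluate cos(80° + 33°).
cos(80° + 33°) = cos 80° cos 33° - sin 80° sin 33° = -0.3907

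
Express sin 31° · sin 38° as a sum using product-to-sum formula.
sin 31° sin 38° = (1/2)[cos(31°-38°) - cos(31°+38°)]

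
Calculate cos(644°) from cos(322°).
cos(644°) = 1 - 2sin²322° = 0.2419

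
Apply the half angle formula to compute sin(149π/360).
sin(149π/360) = √((1 - cos 149π/180)/2) = 0.9636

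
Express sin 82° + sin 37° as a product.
sin 82° + sin 37° = 2 sin(59.5°) cos(22.5°)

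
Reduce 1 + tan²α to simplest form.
1 + tan²α = sec²α (using Pythagorean identity)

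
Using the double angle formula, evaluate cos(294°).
cos(294°) = cos²147° - sin²147° = 0.4067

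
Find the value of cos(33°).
cos(33°) = 0.8387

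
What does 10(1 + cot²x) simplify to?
10(1 + cot²x) = 10(csc²x) (using Pythagorean identity)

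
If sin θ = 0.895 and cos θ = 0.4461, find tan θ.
tan θ = sin θ / cos θ = 2.006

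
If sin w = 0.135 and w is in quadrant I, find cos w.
cos w = 0.9908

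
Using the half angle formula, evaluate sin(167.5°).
sin(167.5°) = √((1 - cos 335°)/2) = 0.2164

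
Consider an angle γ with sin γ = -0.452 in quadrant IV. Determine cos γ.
cos γ = √(1 - sin²γ) = 0.892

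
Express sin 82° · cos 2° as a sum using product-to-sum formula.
sin 82° cos 2° = (1/2)[sin(82°+2°) + sin(82°-2°)]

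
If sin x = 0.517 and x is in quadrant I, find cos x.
cos x = 0.856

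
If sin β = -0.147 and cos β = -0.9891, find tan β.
tan β = sin β / cos β = 0.1486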